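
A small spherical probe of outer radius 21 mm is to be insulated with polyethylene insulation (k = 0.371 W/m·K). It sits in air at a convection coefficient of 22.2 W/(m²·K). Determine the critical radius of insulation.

For a sphere r_cr = 2k/h = 2×0.371/22.2
r_cr = 33.4 mm; since the bare radius (21 mm) is below r_cr, adding a thin layer of insulation will *increase* heat loss.

r_cr ≈ 33.4 mm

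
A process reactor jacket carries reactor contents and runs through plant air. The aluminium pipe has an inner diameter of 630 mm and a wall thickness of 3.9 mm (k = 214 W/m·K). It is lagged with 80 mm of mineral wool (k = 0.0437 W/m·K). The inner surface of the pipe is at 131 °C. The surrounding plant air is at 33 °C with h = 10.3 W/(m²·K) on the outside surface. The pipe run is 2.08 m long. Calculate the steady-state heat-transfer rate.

Q ≈ 239 W

Per-layer cylindrical resistances, series-summed:
R_aluminium pipe wall = ln(318.9/315)/(2π×214×2.08) = 4.4×10^-6 K/W
R_mineral wool = ln(398.9/318.9)/(2π×0.0437×2.08) = 0.3919 K/W
R_outer film = 1/(h_o·2πr_oL) = 1/(10.3×2π×0.3989×2.08) = 0.01862 K/W
R_total = 0.4105 K/W
Q = ΔT/R_total = 98/0.4105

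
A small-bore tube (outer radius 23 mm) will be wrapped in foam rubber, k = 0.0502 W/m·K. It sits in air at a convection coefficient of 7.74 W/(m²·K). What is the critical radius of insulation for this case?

r_cr ≈ 6.49 mm

For a cylinder r_cr = k/h = 0.0502/7.74
r_cr = 6.49 mm; since the bare radius (23 mm) is above r_cr, any added insulation will reduce heat loss.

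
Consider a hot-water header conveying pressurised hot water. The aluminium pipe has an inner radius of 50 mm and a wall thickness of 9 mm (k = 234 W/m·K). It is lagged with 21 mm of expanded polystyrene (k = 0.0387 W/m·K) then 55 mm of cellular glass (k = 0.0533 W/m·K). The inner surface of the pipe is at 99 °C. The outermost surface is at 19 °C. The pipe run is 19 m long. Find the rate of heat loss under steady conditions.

Q ≈ 540 W

Per-layer cylindrical resistances, series-summed:
R_aluminium pipe wall = ln(59/50)/(2π×234×19) = 5.925×10^-6 K/W
R_expanded polystyrene = ln(80/59)/(2π×0.0387×19) = 0.06591 K/W
R_cellular glass = ln(135/80)/(2π×0.0533×19) = 0.08223 K/W
R_total = 0.1481 K/W
Q = ΔT/R_total = 80/0.1481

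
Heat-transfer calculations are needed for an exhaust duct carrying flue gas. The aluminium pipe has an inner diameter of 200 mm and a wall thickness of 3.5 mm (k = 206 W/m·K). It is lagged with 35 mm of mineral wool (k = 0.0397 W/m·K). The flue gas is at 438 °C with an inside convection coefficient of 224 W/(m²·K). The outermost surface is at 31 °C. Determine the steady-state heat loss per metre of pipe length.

q′ ≈ 346 W/m

Radial resistances (cylindrical: R_cond = ln(r_o/r_i)/(2πkL), R_conv = 1/(h·2πrL)):
R_inner film = 1/(h_i·2πr₁L) = 1/(224×2π×0.1×1) = 0.007105 K/W
R_aluminium pipe wall = ln(103.5/100)/(2π×206×1) = 2.658×10^-5 K/W
R_mineral wool = ln(138.5/103.5)/(2π×0.0397×1) = 1.168 K/W
R_total = 1.175 K/W
Q = ΔT/R_total = 407/1.175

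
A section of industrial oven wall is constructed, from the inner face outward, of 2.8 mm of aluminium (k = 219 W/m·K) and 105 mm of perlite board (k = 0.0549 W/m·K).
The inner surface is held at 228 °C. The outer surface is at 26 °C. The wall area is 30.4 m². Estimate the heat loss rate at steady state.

Q ≈ 3210 W

Model the wall as resistances in series:
R_aluminium = L/(kA) = 0.0028/(219×30.4) = 4.206×10^-7 K/W
R_perlite board = L/(kA) = 0.105/(0.0549×30.4) = 0.06291 K/W
R_total = 0.06291 K/W
Q = ΔT / R_total = 202 / 0.06291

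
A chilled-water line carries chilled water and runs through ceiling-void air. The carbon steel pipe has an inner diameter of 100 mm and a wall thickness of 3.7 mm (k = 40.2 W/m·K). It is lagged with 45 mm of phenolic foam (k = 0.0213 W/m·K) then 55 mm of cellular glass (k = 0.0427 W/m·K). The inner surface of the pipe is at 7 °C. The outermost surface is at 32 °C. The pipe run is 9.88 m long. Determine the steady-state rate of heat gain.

Q ≈ 39.8 W

Cylindrical conduction, so R = ln(r₂/r₁)/(2πkL) per layer, in series:
R_carbon steel pipe wall = ln(53.7/50)/(2π×40.2×9.88) = 2.861×10^-5 K/W
R_phenolic foam = ln(98.7/53.7)/(2π×0.0213×9.88) = 0.4603 K/W
R_cellular glass = ln(153.7/98.7)/(2π×0.0427×9.88) = 0.1671 K/W
R_total = 0.6274 K/W
Q = ΔT/R_total = 25/0.6274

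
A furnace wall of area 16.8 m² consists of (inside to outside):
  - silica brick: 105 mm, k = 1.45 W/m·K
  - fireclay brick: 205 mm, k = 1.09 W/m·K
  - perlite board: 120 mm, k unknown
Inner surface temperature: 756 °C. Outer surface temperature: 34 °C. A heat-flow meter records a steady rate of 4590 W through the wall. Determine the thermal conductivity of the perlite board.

k ≈ 0.0504 W/(m·K)

Using the resistance-network approach (series):
R_silica brick = L/(kA) = 0.105/(1.45×16.8) = 0.00431 K/W
R_fireclay brick = L/(kA) = 0.205/(1.09×16.8) = 0.01119 K/W
Sum of known resistances R_other = 0.01551 K/W
Total R = ΔT/Q = 722/4590 = 0.1573 K/W
R_perlite board = R_total − R_other = 0.1418 K/W
k = L/(R·A) = 0.12/(0.1418×16.8)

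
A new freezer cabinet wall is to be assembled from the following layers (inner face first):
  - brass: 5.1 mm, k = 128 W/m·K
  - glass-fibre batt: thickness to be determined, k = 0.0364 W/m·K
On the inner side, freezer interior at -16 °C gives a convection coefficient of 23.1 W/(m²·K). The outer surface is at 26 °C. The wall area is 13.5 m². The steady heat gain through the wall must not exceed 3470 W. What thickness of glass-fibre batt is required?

L ≈ 4.37 mm

Series thermal resistances:
R_inner film = 1/(h_i·A) = 1/(23.1×13.5) = 0.003207 K/W
R_brass = L/(kA) = 0.0051/(128×13.5) = 2.951×10^-6 K/W
Sum of the known resistances R_other = 0.00321 K/W
Required total resistance R_tot = ΔT/Q_allow = 42/3470 = 0.0121 K/W
R_glass-fibre batt = R_tot − R_other = 0.008894 K/W
L = R·k·A = 0.008894×0.0364×13.5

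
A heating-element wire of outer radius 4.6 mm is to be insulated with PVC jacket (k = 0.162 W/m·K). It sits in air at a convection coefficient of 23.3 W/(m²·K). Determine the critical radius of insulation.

For a cylinder r_cr = k/h = 0.162/23.3
r_cr = 6.95 mm; since the bare radius (4.6 mm) is below r_cr, adding a thin layer of insulation will *increase* heat loss.

r_cr ≈ 6.95 mm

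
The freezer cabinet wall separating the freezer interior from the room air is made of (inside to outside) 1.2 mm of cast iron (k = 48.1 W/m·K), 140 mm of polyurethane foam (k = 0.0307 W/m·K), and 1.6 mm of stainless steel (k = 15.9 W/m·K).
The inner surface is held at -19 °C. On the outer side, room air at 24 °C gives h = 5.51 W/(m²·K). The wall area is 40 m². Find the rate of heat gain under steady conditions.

Treating each layer as a thermal resistance in series:
R_cast iron = L/(kA) = 0.0012/(48.1×40) = 6.237×10^-7 K/W
R_polyurethane foam = L/(kA) = 0.14/(0.0307×40) = 0.114 K/W
R_stainless steel = L/(kA) = 0.0016/(15.9×40) = 2.516×10^-6 K/W
R_outer film = 1/(h_o·A) = 1/(5.51×40) = 0.004537 K/W
R_total = 0.1185 K/W
Q = ΔT / R_total = 43 / 0.1185

Q ≈ 363 W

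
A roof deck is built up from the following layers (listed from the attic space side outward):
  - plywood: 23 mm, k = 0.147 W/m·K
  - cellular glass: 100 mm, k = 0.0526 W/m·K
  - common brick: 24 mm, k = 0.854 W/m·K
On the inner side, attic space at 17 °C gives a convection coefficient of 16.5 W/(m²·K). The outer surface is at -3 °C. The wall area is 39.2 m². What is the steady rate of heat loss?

Model the wall as resistances in series:
R_inner film = 1/(h_i·A) = 1/(16.5×39.2) = 0.001546 K/W
R_plywood = L/(kA) = 0.023/(0.147×39.2) = 0.003991 K/W
R_cellular glass = L/(kA) = 0.1/(0.0526×39.2) = 0.0485 K/W
R_common brick = L/(kA) = 0.024/(0.854×39.2) = 7.169×10^-4 K/W
R_total = 0.05475 K/W
Q = ΔT / R_total = 20 / 0.05475

Q ≈ 365 W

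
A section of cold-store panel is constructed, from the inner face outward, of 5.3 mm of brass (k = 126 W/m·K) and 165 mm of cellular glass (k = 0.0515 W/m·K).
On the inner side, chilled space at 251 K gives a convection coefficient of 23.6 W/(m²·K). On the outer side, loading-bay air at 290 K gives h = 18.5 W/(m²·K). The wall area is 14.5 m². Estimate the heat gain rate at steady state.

Q ≈ 171 W

Series thermal resistances:
R_inner film = 1/(h_i·A) = 1/(23.6×14.5) = 0.002922 K/W
R_brass = L/(kA) = 0.0053/(126×14.5) = 2.901×10^-6 K/W
R_cellular glass = L/(kA) = 0.165/(0.0515×14.5) = 0.221 K/W
R_outer film = 1/(h_o·A) = 1/(18.5×14.5) = 0.003728 K/W
R_total = 0.2276 K/W
Q = ΔT / R_total = 39 / 0.2276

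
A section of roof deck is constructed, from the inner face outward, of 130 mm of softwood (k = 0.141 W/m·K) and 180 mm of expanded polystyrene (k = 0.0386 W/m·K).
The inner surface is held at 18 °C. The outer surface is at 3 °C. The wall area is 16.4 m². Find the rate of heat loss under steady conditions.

Q ≈ 44 W

Treating each layer as a thermal resistance in series:
R_softwood = L/(kA) = 0.13/(0.141×16.4) = 0.05622 K/W
R_expanded polystyrene = L/(kA) = 0.18/(0.0386×16.4) = 0.2843 K/W
R_total = 0.3406 K/W
Q = ΔT / R_total = 15 / 0.3406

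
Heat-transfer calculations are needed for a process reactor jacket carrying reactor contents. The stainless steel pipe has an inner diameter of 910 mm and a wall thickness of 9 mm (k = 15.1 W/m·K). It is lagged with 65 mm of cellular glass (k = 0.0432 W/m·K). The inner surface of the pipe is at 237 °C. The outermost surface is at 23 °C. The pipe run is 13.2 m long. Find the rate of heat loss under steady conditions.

Q ≈ 5850 W

Treating each annulus and film as a series resistance:
R_stainless steel pipe wall = ln(464/455)/(2π×15.1×13.2) = 1.564×10^-5 K/W
R_cellular glass = ln(529/464)/(2π×0.0432×13.2) = 0.03659 K/W
R_total = 0.03661 K/W
Q = ΔT/R_total = 214/0.03661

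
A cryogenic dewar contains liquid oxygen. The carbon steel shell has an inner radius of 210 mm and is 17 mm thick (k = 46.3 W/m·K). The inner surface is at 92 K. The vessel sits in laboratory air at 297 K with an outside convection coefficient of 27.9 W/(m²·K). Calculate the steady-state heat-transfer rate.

Q ≈ 3660 W

For a spherical shell R = (1/r₁ − 1/r₂)/(4πk); film R = 1/(h·4πr²). In series:
R_carbon steel shell = (1/0.21 − 1/0.227)/(4π×46.3) = 6.129×10^-4 K/W
R_outer film = 1/(h·4πr_o²) = 1/(27.9×4π×0.227²) = 0.05535 K/W
R_total = 0.05597 K/W
Q = ΔT/R_total = 205/0.05597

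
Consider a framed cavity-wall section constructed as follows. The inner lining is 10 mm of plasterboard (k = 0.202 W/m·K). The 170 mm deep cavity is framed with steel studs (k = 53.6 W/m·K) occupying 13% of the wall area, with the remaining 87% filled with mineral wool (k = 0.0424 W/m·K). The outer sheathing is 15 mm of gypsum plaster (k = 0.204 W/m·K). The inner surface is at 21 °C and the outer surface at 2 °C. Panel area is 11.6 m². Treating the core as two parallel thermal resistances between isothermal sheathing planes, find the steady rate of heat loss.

Q ≈ 1500 W

Sheathing layers in series; stud and cavity paths in parallel between them.
R_inner = 0.01/(0.202×11.6) = 0.004268 K/W
R_stud  = 0.17/(53.6×0.13×11.6) = 0.002103 K/W
R_cav   = 0.17/(0.0424×0.87×11.6) = 0.3973 K/W
1/R_core = 1/R_stud + 1/R_cav → R_core = 0.002092 K/W
R_outer = 0.015/(0.204×11.6) = 0.006339 K/W
R_total = 0.0127 K/W
Q = ΔT/R_total = 19/0.0127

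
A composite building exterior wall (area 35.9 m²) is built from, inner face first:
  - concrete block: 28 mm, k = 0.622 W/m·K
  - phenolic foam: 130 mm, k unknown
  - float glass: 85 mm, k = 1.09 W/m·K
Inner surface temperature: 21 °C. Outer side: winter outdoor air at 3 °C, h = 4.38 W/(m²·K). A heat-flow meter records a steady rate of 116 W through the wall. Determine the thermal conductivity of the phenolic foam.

Using the resistance-network approach (series):
R_concrete block = L/(kA) = 0.028/(0.622×35.9) = 0.001254 K/W
R_float glass = L/(kA) = 0.085/(1.09×35.9) = 0.002172 K/W
R_outer film = 1/(h_o·A) = 1/(4.38×35.9) = 0.00636 K/W
Sum of known resistances R_other = 0.009786 K/W
Total R = ΔT/Q = 18/116 = 0.1552 K/W
R_phenolic foam = R_total − R_other = 0.1454 K/W
k = L/(R·A) = 0.13/(0.1454×35.9)

k ≈ 0.0249 W/(m·K)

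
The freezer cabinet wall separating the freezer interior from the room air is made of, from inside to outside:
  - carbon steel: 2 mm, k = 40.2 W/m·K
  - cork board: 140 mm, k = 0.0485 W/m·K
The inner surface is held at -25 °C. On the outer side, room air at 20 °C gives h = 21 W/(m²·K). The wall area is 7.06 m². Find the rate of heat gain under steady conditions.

Treating each layer as a thermal resistance in series:
R_carbon steel = L/(kA) = 0.002/(40.2×7.06) = 7.047×10^-6 K/W
R_cork board = L/(kA) = 0.14/(0.0485×7.06) = 0.4089 K/W
R_outer film = 1/(h_o·A) = 1/(21×7.06) = 0.006745 K/W
R_total = 0.4156 K/W
Q = ΔT / R_total = 45 / 0.4156

Q ≈ 108 W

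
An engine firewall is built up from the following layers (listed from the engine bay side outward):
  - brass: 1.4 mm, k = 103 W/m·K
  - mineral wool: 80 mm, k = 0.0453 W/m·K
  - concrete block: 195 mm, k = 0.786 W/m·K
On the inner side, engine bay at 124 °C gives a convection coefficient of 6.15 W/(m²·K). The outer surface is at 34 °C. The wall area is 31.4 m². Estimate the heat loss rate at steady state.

Q ≈ 1300 W

Series thermal resistances:
R_inner film = 1/(h_i·A) = 1/(6.15×31.4) = 0.005178 K/W
R_brass = L/(kA) = 0.0014/(103×31.4) = 4.329×10^-7 K/W
R_mineral wool = L/(kA) = 0.08/(0.0453×31.4) = 0.05624 K/W
R_concrete block = L/(kA) = 0.195/(0.786×31.4) = 0.007901 K/W
R_total = 0.06932 K/W
Q = ΔT / R_total = 90 / 0.06932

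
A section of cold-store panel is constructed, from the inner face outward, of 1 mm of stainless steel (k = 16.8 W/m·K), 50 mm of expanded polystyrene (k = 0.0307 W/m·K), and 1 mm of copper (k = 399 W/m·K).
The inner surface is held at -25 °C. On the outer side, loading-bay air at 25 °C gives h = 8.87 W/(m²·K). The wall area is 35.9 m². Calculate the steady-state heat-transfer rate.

Q ≈ 1030 W

Using the resistance-network approach (series):
R_stainless steel = L/(kA) = 0.001/(16.8×35.9) = 1.658×10^-6 K/W
R_expanded polystyrene = L/(kA) = 0.05/(0.0307×35.9) = 0.04537 K/W
R_copper = L/(kA) = 0.001/(399×35.9) = 6.981×10^-8 K/W
R_outer film = 1/(h_o·A) = 1/(8.87×35.9) = 0.00314 K/W
R_total = 0.04851 K/W
Q = ΔT / R_total = 50 / 0.04851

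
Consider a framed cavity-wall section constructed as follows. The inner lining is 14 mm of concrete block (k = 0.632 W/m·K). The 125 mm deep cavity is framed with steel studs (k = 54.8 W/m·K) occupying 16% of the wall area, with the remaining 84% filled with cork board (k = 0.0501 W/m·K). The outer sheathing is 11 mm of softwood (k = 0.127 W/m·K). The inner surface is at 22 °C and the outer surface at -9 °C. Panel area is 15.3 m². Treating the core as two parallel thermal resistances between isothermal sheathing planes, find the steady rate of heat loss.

Sheathing layers in series; stud and cavity paths in parallel between them.
R_inner = 0.014/(0.632×15.3) = 0.001448 K/W
R_stud  = 0.125/(54.8×0.16×15.3) = 9.318×10^-4 K/W
R_cav   = 0.125/(0.0501×0.84×15.3) = 0.1941 K/W
1/R_core = 1/R_stud + 1/R_cav → R_core = 9.273×10^-4 K/W
R_outer = 0.011/(0.127×15.3) = 0.005661 K/W
R_total = 0.008036 K/W
Q = ΔT/R_total = 31/0.008036

Q ≈ 3860 W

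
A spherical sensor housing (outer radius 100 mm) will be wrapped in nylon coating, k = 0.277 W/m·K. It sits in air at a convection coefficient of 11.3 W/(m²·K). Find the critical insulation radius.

r_cr ≈ 49 mm

For a sphere r_cr = 2k/h = 2×0.277/11.3
r_cr = 49 mm; since the bare radius (100 mm) is above r_cr, any added insulation will reduce heat loss.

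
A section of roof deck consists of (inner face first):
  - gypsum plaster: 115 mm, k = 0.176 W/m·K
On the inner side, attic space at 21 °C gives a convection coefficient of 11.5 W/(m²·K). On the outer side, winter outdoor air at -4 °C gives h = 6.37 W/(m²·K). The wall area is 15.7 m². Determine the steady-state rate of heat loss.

Q ≈ 437 W

Using the resistance-network approach (series):
R_inner film = 1/(h_i·A) = 1/(11.5×15.7) = 0.005539 K/W
R_gypsum plaster = L/(kA) = 0.115/(0.176×15.7) = 0.04162 K/W
R_outer film = 1/(h_o·A) = 1/(6.37×15.7) = 0.009999 K/W
R_total = 0.05716 K/W
Q = ΔT / R_total = 25 / 0.05716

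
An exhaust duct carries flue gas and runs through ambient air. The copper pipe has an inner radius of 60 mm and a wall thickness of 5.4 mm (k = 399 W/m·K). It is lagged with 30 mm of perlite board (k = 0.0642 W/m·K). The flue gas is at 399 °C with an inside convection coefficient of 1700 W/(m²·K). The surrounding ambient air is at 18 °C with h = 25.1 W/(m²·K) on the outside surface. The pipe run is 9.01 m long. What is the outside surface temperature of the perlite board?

Treating each annulus and film as a series resistance:
R_inner film = 1/(h_i·2πr₁L) = 1/(1700×2π×0.06×9.01) = 1.732×10^-4 K/W
R_copper pipe wall = ln(65.4/60)/(2π×399×9.01) = 3.815×10^-6 K/W
R_perlite board = ln(95.4/65.4)/(2π×0.0642×9.01) = 0.1039 K/W
R_outer film = 1/(h_o·2πr_oL) = 1/(25.1×2π×0.0954×9.01) = 0.007377 K/W
R_total = 0.1114 K/W
Q = ΔT/R_total = 381/0.1114
Q = 3420 W
T_interface = T_inner − Q·ΣR(inner→interface) = 399 − 3420×0.1041

T ≈ 43.2 °C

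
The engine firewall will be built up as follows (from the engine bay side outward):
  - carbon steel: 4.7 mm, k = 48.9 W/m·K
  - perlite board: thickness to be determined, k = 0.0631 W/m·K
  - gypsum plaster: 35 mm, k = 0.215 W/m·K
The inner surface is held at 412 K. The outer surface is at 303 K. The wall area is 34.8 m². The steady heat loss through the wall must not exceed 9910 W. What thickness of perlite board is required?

L ≈ 13.9 mm

Thermal resistances in series:
R_carbon steel = L/(kA) = 0.0047/(48.9×34.8) = 2.762×10^-6 K/W
R_gypsum plaster = L/(kA) = 0.035/(0.215×34.8) = 0.004678 K/W
Sum of the known resistances R_other = 0.004681 K/W
Required total resistance R_tot = ΔT/Q_allow = 109/9910 = 0.011 K/W
R_perlite board = R_tot − R_other = 0.006318 K/W
L = R·k·A = 0.006318×0.0631×34.8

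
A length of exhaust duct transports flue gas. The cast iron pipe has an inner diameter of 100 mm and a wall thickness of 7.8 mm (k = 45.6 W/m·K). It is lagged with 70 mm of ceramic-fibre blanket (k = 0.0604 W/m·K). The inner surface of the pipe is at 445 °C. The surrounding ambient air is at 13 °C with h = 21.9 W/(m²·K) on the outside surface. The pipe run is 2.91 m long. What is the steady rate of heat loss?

Cylindrical conduction, so R = ln(r₂/r₁)/(2πkL) per layer, in series:
R_cast iron pipe wall = ln(57.8/50)/(2π×45.6×2.91) = 1.739×10^-4 K/W
R_ceramic-fibre blanket = ln(127.8/57.8)/(2π×0.0604×2.91) = 0.7185 K/W
R_outer film = 1/(h_o·2πr_oL) = 1/(21.9×2π×0.1278×2.91) = 0.01954 K/W
R_total = 0.7382 K/W
Q = ΔT/R_total = 432/0.7382

Q ≈ 585 W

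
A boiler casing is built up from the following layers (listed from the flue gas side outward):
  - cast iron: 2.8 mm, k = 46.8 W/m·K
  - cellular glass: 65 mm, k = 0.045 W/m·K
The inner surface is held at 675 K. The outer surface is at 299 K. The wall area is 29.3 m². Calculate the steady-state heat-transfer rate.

Using the resistance-network approach (series):
R_cast iron = L/(kA) = 0.0028/(46.8×29.3) = 2.042×10^-6 K/W
R_cellular glass = L/(kA) = 0.065/(0.045×29.3) = 0.0493 K/W
R_total = 0.0493 K/W
Q = ΔT / R_total = 376 / 0.0493

Q ≈ 7630 W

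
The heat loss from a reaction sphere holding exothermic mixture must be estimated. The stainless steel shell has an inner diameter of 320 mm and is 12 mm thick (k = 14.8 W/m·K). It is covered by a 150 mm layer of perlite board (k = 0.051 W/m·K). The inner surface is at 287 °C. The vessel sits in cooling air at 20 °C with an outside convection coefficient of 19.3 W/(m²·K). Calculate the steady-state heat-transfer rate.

Q ≈ 62.6 W

Radial (spherical) resistances in series:
R_stainless steel shell = (1/0.16 − 1/0.172)/(4π×14.8) = 0.002345 K/W
R_perlite board = (1/0.172 − 1/0.322)/(4π×0.051) = 4.226 K/W
R_outer film = 1/(h·4πr_o²) = 1/(19.3×4π×0.322²) = 0.03977 K/W
R_total = 4.268 K/W
Q = ΔT/R_total = 267/4.268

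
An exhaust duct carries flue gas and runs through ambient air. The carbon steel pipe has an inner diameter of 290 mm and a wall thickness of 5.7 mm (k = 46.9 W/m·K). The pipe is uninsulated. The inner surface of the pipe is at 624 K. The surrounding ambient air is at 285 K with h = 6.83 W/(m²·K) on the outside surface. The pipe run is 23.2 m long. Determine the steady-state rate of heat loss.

Q ≈ 50800 W

For a radial system each layer contributes R = ln(r_out/r_in)/(2πkL); films add R = 1/(hA).
R_carbon steel pipe wall = ln(150.7/145)/(2π×46.9×23.2) = 5.64×10^-6 K/W
R_outer film = 1/(h_o·2πr_oL) = 1/(6.83×2π×0.1507×23.2) = 0.006665 K/W
R_total = 0.006671 K/W
Q = ΔT/R_total = 339/0.006671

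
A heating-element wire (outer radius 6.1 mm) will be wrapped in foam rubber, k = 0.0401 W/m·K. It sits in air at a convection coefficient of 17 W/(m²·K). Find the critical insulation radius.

For a cylinder r_cr = k/h = 0.0401/17
r_cr = 2.36 mm; since the bare radius (6.1 mm) is above r_cr, any added insulation will reduce heat loss.

r_cr ≈ 2.36 mm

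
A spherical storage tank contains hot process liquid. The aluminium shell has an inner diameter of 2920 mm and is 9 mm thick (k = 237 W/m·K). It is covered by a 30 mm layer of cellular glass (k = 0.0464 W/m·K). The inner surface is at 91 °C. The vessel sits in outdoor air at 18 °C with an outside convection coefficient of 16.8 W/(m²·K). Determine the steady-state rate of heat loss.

Q ≈ 2870 W

For a spherical shell R = (1/r₁ − 1/r₂)/(4πk); film R = 1/(h·4πr²). In series:
R_aluminium shell = (1/1.46 − 1/1.469)/(4π×237) = 1.409×10^-6 K/W
R_cellular glass = (1/1.469 − 1/1.499)/(4π×0.0464) = 0.02337 K/W
R_outer film = 1/(h·4πr_o²) = 1/(16.8×4π×1.499²) = 0.002108 K/W
R_total = 0.02547 K/W
Q = ΔT/R_total = 73/0.02547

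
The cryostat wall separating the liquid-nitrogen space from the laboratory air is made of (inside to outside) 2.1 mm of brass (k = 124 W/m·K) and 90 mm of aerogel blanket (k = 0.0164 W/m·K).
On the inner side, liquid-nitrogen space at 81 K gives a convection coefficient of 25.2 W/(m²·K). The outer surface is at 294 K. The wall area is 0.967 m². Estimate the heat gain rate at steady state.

Treating each layer as a thermal resistance in series:
R_inner film = 1/(h_i·A) = 1/(25.2×0.967) = 0.04104 K/W
R_brass = L/(kA) = 0.0021/(124×0.967) = 1.751×10^-5 K/W
R_aerogel blanket = L/(kA) = 0.09/(0.0164×0.967) = 5.675 K/W
R_total = 5.716 K/W
Q = ΔT / R_total = 213 / 5.716

Q ≈ 37.3 W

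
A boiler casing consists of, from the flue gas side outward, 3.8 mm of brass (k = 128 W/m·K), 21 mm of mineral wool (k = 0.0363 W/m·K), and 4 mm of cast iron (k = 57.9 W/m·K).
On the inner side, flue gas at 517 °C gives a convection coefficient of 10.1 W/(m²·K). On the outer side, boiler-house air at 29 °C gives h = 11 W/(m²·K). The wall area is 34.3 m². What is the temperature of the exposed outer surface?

Treating each layer as a thermal resistance in series:
R_inner film = 1/(h_i·A) = 1/(10.1×34.3) = 0.002887 K/W
R_brass = L/(kA) = 0.0038/(128×34.3) = 8.655×10^-7 K/W
R_mineral wool = L/(kA) = 0.021/(0.0363×34.3) = 0.01687 K/W
R_cast iron = L/(kA) = 0.004/(57.9×34.3) = 2.014×10^-6 K/W
R_outer film = 1/(h_o·A) = 1/(11×34.3) = 0.00265 K/W
R_total = 0.02241 K/W;  Q = ΔT/R_total = 488/0.02241 = 21780 W
T_interface = T_inner − Q·ΣR(inner→interface) = 517 − 21800×0.01976

T ≈ 86.7 °C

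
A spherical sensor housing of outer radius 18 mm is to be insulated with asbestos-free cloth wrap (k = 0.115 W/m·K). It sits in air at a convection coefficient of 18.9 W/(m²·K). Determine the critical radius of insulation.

For a sphere r_cr = 2k/h = 2×0.115/18.9
r_cr = 12.2 mm; since the bare radius (18 mm) is above r_cr, any added insulation will reduce heat loss.

r_cr ≈ 12.2 mm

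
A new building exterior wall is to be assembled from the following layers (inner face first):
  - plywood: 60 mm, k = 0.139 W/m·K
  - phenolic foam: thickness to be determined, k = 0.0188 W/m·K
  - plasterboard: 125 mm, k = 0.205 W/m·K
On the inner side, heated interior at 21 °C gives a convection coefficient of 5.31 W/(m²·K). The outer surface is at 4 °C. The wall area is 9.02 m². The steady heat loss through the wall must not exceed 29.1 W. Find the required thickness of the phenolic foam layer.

Using the resistance-network approach (series):
R_inner film = 1/(h_i·A) = 1/(5.31×9.02) = 0.02088 K/W
R_plywood = L/(kA) = 0.06/(0.139×9.02) = 0.04786 K/W
R_plasterboard = L/(kA) = 0.125/(0.205×9.02) = 0.0676 K/W
Sum of the known resistances R_other = 0.1363 K/W
Required total resistance R_tot = ΔT/Q_allow = 17/29.1 = 0.5842 K/W
R_phenolic foam = R_tot − R_other = 0.4479 K/W
L = R·k·A = 0.4479×0.0188×9.02

L ≈ 75.9 mm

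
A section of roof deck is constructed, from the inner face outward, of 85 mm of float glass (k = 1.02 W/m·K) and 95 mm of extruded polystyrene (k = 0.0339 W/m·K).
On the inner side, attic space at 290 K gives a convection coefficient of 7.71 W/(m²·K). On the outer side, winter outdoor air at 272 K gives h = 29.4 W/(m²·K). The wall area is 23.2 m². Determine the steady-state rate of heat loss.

Q ≈ 137 W

Series thermal resistances:
R_inner film = 1/(h_i·A) = 1/(7.71×23.2) = 0.005591 K/W
R_float glass = L/(kA) = 0.085/(1.02×23.2) = 0.003592 K/W
R_extruded polystyrene = L/(kA) = 0.095/(0.0339×23.2) = 0.1208 K/W
R_outer film = 1/(h_o·A) = 1/(29.4×23.2) = 0.001466 K/W
R_total = 0.1314 K/W
Q = ΔT / R_total = 18 / 0.1314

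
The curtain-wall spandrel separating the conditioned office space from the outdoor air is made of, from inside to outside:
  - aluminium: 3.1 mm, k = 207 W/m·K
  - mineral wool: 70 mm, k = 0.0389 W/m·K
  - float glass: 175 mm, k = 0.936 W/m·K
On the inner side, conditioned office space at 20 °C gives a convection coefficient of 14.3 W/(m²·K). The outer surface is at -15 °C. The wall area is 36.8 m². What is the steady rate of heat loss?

Thermal resistances in series:
R_inner film = 1/(h_i·A) = 1/(14.3×36.8) = 0.0019 K/W
R_aluminium = L/(kA) = 0.0031/(207×36.8) = 4.07×10^-7 K/W
R_mineral wool = L/(kA) = 0.07/(0.0389×36.8) = 0.0489 K/W
R_float glass = L/(kA) = 0.175/(0.936×36.8) = 0.005081 K/W
R_total = 0.05588 K/W
Q = ΔT / R_total = 35 / 0.05588

Q ≈ 626 W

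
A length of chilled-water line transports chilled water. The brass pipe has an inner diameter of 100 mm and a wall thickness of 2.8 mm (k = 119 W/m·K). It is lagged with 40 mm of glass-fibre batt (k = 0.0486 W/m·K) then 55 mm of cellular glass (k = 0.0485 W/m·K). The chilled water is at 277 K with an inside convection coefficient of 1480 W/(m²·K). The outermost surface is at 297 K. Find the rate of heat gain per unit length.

q′ ≈ 5.92 W/m

Cylindrical conduction, so R = ln(r₂/r₁)/(2πkL) per layer, in series:
R_inner film = 1/(h_i·2πr₁L) = 1/(1480×2π×0.05×1) = 0.002151 K/W
R_brass pipe wall = ln(52.8/50)/(2π×119×1) = 7.287×10^-5 K/W
R_glass-fibre batt = ln(92.8/52.8)/(2π×0.0486×1) = 1.847 K/W
R_cellular glass = ln(147.8/92.8)/(2π×0.0485×1) = 1.527 K/W
R_total = 3.376 K/W
Q = ΔT/R_total = 20/3.376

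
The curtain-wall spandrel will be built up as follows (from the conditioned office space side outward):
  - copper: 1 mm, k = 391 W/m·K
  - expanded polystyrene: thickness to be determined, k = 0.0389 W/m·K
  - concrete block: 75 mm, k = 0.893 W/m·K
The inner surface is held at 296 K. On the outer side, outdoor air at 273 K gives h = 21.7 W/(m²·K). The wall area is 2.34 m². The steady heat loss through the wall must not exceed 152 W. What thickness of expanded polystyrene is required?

Thermal resistances in series:
R_copper = L/(kA) = 0.001/(391×2.34) = 1.093×10^-6 K/W
R_concrete block = L/(kA) = 0.075/(0.893×2.34) = 0.03589 K/W
R_outer film = 1/(h_o·A) = 1/(21.7×2.34) = 0.01969 K/W
Sum of the known resistances R_other = 0.05559 K/W
Required total resistance R_tot = ΔT/Q_allow = 23/152 = 0.1513 K/W
R_expanded polystyrene = R_tot − R_other = 0.09573 K/W
L = R·k·A = 0.09573×0.0389×2.34

L ≈ 8.71 mm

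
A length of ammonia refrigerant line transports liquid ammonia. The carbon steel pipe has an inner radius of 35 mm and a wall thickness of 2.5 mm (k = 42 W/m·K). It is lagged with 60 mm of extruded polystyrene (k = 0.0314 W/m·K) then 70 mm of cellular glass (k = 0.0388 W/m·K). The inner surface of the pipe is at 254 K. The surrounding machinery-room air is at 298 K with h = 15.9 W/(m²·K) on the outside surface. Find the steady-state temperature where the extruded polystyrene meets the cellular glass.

Cylindrical conduction, so R = ln(r₂/r₁)/(2πkL) per layer, in series:
R_carbon steel pipe wall = ln(37.5/35)/(2π×42×1) = 2.614×10^-4 K/W
R_extruded polystyrene = ln(97.5/37.5)/(2π×0.0314×1) = 4.843 K/W
R_cellular glass = ln(167.5/97.5)/(2π×0.0388×1) = 2.22 K/W
R_outer film = 1/(h_o·2πr_oL) = 1/(15.9×2π×0.1675×1) = 0.05976 K/W
R_total = 7.123 K/W
Q = ΔT/R_total = 44/7.123
Q = 6.18 W/m
T_interface = T_inner + Q·ΣR(inner→interface) = 254 + 6.18×4.843

T ≈ 284 K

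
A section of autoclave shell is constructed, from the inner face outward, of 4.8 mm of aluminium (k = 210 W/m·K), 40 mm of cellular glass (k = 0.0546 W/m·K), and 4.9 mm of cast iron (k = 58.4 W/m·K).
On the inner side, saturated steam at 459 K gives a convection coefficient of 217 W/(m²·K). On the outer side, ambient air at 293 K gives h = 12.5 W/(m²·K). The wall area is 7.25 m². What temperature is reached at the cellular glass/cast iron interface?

Thermal resistances in series:
R_inner film = 1/(h_i·A) = 1/(217×7.25) = 6.356×10^-4 K/W
R_aluminium = L/(kA) = 0.0048/(210×7.25) = 3.153×10^-6 K/W
R_cellular glass = L/(kA) = 0.04/(0.0546×7.25) = 0.101 K/W
R_cast iron = L/(kA) = 0.0049/(58.4×7.25) = 1.157×10^-5 K/W
R_outer film = 1/(h_o·A) = 1/(12.5×7.25) = 0.01103 K/W
R_total = 0.1127 K/W;  Q = ΔT/R_total = 166/0.1127 = 1473 W
T_interface = T_inner − Q·ΣR(inner→interface) = 459 − 1470×0.1017

T ≈ 309 K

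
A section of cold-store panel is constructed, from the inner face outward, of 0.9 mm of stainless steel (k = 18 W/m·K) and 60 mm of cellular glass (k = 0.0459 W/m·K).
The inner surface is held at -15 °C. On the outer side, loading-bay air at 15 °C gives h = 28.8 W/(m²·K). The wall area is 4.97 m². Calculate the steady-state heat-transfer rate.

Using the resistance-network approach (series):
R_stainless steel = L/(kA) = 0.0009/(18×4.97) = 1.006×10^-5 K/W
R_cellular glass = L/(kA) = 0.06/(0.0459×4.97) = 0.263 K/W
R_outer film = 1/(h_o·A) = 1/(28.8×4.97) = 0.006986 K/W
R_total = 0.27 K/W
Q = ΔT / R_total = 30 / 0.27

Q ≈ 111 W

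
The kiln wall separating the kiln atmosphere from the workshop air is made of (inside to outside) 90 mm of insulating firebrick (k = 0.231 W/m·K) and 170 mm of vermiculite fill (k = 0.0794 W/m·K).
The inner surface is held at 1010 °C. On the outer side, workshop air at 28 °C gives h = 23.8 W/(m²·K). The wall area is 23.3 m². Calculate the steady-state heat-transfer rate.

Q ≈ 8890 W

Treating each layer as a thermal resistance in series:
R_insulating firebrick = L/(kA) = 0.09/(0.231×23.3) = 0.01672 K/W
R_vermiculite fill = L/(kA) = 0.17/(0.0794×23.3) = 0.09189 K/W
R_outer film = 1/(h_o·A) = 1/(23.8×23.3) = 0.001803 K/W
R_total = 0.1104 K/W
Q = ΔT / R_total = 982 / 0.1104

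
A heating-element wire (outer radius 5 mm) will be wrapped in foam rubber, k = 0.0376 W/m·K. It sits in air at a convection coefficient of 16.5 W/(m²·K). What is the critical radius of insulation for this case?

For a cylinder r_cr = k/h = 0.0376/16.5
r_cr = 2.28 mm; since the bare radius (5 mm) is above r_cr, any added insulation will reduce heat loss.

r_cr ≈ 2.28 mm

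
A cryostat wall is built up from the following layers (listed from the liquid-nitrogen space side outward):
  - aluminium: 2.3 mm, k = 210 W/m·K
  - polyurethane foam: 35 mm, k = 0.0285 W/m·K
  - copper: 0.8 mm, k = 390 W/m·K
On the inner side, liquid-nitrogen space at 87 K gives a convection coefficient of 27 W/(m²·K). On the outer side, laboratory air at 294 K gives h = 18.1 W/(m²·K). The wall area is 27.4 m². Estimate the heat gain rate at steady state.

Q ≈ 4300 W

Using the resistance-network approach (series):
R_inner film = 1/(h_i·A) = 1/(27×27.4) = 0.001352 K/W
R_aluminium = L/(kA) = 0.0023/(210×27.4) = 3.997×10^-7 K/W
R_polyurethane foam = L/(kA) = 0.035/(0.0285×27.4) = 0.04482 K/W
R_copper = L/(kA) = 0.0008/(390×27.4) = 7.486×10^-8 K/W
R_outer film = 1/(h_o·A) = 1/(18.1×27.4) = 0.002016 K/W
R_total = 0.04819 K/W
Q = ΔT / R_total = 207 / 0.04819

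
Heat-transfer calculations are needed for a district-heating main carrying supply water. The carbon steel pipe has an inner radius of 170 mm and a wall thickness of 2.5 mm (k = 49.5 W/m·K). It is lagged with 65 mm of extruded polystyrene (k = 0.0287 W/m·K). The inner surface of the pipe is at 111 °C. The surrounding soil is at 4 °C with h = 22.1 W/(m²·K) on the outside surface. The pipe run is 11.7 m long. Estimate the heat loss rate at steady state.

Q ≈ 694 W

For a radial system each layer contributes R = ln(r_out/r_in)/(2πkL); films add R = 1/(hA).
R_carbon steel pipe wall = ln(172.5/170)/(2π×49.5×11.7) = 4.012×10^-6 K/W
R_extruded polystyrene = ln(237.5/172.5)/(2π×0.0287×11.7) = 0.1516 K/W
R_outer film = 1/(h_o·2πr_oL) = 1/(22.1×2π×0.2375×11.7) = 0.002592 K/W
R_total = 0.1542 K/W
Q = ΔT/R_total = 107/0.1542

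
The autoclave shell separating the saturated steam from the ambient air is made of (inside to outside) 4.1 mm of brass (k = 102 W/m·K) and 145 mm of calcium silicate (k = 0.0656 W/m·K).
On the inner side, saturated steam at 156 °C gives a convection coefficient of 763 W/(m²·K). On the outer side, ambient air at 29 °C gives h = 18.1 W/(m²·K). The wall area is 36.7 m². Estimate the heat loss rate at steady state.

Q ≈ 2060 W

Treating each layer as a thermal resistance in series:
R_inner film = 1/(h_i·A) = 1/(763×36.7) = 3.571×10^-5 K/W
R_brass = L/(kA) = 0.0041/(102×36.7) = 1.095×10^-6 K/W
R_calcium silicate = L/(kA) = 0.145/(0.0656×36.7) = 0.06023 K/W
R_outer film = 1/(h_o·A) = 1/(18.1×36.7) = 0.001505 K/W
R_total = 0.06177 K/W
Q = ΔT / R_total = 127 / 0.06177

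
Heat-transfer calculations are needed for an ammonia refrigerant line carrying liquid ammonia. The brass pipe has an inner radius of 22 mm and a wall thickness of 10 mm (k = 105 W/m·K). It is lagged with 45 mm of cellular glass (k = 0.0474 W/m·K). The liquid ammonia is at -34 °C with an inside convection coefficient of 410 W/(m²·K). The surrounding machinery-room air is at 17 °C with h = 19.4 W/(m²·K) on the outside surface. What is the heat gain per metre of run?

Treating each annulus and film as a series resistance:
R_inner film = 1/(h_i·2πr₁L) = 1/(410×2π×0.022×1) = 0.01764 K/W
R_brass pipe wall = ln(32/22)/(2π×105×1) = 5.679×10^-4 K/W
R_cellular glass = ln(77/32)/(2π×0.0474×1) = 2.948 K/W
R_outer film = 1/(h_o·2πr_oL) = 1/(19.4×2π×0.077×1) = 0.1065 K/W
R_total = 3.073 K/W
Q = ΔT/R_total = 51/3.073

q′ ≈ 16.6 W/m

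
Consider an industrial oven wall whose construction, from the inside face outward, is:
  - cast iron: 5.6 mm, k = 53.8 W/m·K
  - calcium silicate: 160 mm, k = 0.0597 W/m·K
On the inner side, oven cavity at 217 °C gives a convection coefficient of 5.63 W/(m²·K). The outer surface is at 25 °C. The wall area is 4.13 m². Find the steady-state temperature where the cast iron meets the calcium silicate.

Series thermal resistances:
R_inner film = 1/(h_i·A) = 1/(5.63×4.13) = 0.04301 K/W
R_cast iron = L/(kA) = 0.0056/(53.8×4.13) = 2.52×10^-5 K/W
R_calcium silicate = L/(kA) = 0.16/(0.0597×4.13) = 0.6489 K/W
R_total = 0.692 K/W;  Q = ΔT/R_total = 192/0.692 = 277.5 W
T_interface = T_inner − Q·ΣR(inner→interface) = 217 − 277×0.04303

T ≈ 205 °C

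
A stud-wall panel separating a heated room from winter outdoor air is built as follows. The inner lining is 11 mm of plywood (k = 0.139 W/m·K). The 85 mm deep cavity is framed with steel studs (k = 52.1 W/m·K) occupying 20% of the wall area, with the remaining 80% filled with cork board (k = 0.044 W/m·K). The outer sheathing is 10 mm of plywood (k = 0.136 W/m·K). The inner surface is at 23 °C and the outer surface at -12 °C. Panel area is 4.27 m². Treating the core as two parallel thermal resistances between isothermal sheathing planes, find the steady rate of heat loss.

Sheathing layers in series; stud and cavity paths in parallel between them.
R_inner = 0.011/(0.139×4.27) = 0.01853 K/W
R_stud  = 0.085/(52.1×0.2×4.27) = 0.00191 K/W
R_cav   = 0.085/(0.044×0.8×4.27) = 0.5655 K/W
1/R_core = 1/R_stud + 1/R_cav → R_core = 0.001904 K/W
R_outer = 0.01/(0.136×4.27) = 0.01722 K/W
R_total = 0.03766 K/W
Q = ΔT/R_total = 35/0.03766

Q ≈ 929 W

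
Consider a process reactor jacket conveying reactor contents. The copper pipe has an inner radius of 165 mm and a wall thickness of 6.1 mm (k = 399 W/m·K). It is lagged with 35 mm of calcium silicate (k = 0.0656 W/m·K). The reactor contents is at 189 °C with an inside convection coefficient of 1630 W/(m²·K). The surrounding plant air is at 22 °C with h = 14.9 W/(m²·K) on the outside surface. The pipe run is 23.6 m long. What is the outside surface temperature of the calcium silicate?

T ≈ 39.2 °C

Cylindrical conduction, so R = ln(r₂/r₁)/(2πkL) per layer, in series:
R_inner film = 1/(h_i·2πr₁L) = 1/(1630×2π×0.165×23.6) = 2.507×10^-5 K/W
R_copper pipe wall = ln(171.1/165)/(2π×399×23.6) = 6.136×10^-7 K/W
R_calcium silicate = ln(206.1/171.1)/(2π×0.0656×23.6) = 0.01913 K/W
R_outer film = 1/(h_o·2πr_oL) = 1/(14.9×2π×0.2061×23.6) = 0.002196 K/W
R_total = 0.02135 K/W
Q = ΔT/R_total = 167/0.02135
Q = 7820 W
T_interface = T_inner − Q·ΣR(inner→interface) = 189 − 7820×0.01916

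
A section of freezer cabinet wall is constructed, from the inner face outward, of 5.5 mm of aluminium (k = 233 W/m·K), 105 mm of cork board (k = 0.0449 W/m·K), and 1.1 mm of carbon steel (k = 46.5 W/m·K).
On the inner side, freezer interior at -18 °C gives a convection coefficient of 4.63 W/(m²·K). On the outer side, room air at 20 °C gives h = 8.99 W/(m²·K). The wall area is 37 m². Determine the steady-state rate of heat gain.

Model the wall as resistances in series:
R_inner film = 1/(h_i·A) = 1/(4.63×37) = 0.005837 K/W
R_aluminium = L/(kA) = 0.0055/(233×37) = 6.38×10^-7 K/W
R_cork board = L/(kA) = 0.105/(0.0449×37) = 0.0632 K/W
R_carbon steel = L/(kA) = 0.0011/(46.5×37) = 6.393×10^-7 K/W
R_outer film = 1/(h_o·A) = 1/(8.99×37) = 0.003006 K/W
R_total = 0.07205 K/W
Q = ΔT / R_total = 38 / 0.07205

Q ≈ 527 W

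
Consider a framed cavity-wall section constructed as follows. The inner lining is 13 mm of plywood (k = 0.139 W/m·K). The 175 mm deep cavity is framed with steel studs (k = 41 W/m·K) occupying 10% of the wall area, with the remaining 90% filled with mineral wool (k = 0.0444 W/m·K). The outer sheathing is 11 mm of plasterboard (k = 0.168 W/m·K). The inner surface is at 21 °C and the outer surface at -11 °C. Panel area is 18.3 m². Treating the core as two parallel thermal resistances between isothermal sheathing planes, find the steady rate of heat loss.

Sheathing layers in series; stud and cavity paths in parallel between them.
R_inner = 0.013/(0.139×18.3) = 0.005111 K/W
R_stud  = 0.175/(41×0.1×18.3) = 0.002332 K/W
R_cav   = 0.175/(0.0444×0.9×18.3) = 0.2393 K/W
1/R_core = 1/R_stud + 1/R_cav → R_core = 0.00231 K/W
R_outer = 0.011/(0.168×18.3) = 0.003578 K/W
R_total = 0.011 K/W
Q = ΔT/R_total = 32/0.011

Q ≈ 2910 W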